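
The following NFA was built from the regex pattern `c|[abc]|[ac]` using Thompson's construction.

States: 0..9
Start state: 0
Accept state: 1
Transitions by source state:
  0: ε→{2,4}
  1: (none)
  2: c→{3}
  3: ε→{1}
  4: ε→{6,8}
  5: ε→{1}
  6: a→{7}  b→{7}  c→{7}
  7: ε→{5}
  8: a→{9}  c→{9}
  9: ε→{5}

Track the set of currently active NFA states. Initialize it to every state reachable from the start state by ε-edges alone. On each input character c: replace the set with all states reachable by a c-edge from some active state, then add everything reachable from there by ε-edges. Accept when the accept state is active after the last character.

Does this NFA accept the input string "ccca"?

Answer: REJECT

Steps:
start: ε-closure({0}) = {0,2,4,6,8}
'c' @ 1: {1,3,5,7,9}  (accept∈set)
'c' @ 2: {}  — state set empty
rest 'ca' ignored (set empty)
after full input: {}  (accept=1 not in)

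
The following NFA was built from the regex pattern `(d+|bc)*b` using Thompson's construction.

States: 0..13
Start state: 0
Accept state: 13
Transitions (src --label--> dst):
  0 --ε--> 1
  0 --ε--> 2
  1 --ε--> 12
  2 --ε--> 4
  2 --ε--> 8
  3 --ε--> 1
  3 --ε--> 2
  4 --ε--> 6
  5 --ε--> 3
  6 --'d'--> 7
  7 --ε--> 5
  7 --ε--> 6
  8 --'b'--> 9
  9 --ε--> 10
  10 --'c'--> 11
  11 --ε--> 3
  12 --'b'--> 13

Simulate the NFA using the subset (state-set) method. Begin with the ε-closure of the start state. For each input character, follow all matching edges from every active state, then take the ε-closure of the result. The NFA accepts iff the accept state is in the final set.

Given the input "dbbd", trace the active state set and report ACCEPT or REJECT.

Answer: REJECT

Derivation:
start: ε-closure({0}) = {0,1,2,4,6,8,12}
'd' @ 1: {1,2,3,4,5,6,7,8,12}
'b' @ 2: {9,10,13}  (accept∈set)
'b' @ 3: {}  — dead — no transitions
rest 'd' ignored (set empty)
final: {}; accept 13 not in set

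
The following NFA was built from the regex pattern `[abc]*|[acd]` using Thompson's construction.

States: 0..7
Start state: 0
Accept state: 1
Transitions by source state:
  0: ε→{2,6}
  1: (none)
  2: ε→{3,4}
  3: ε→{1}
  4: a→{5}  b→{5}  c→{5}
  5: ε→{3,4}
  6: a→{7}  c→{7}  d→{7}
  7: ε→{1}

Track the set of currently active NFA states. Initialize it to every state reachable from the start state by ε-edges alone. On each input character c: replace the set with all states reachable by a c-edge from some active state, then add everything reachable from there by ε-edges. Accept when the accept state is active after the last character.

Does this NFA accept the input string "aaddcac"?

S₀ = ε-closure({0}) = {0,1,2,3,4,6}
'a' @ 1: {1,3,4,5,7}  [accepting]
'a' @ 2: {1,3,4,5}  [accepting]
'd' @ 3: {}  — state set empty
rest 'dcac' ignored (set empty)
final: {}; accept 1 not in set

Answer: REJECT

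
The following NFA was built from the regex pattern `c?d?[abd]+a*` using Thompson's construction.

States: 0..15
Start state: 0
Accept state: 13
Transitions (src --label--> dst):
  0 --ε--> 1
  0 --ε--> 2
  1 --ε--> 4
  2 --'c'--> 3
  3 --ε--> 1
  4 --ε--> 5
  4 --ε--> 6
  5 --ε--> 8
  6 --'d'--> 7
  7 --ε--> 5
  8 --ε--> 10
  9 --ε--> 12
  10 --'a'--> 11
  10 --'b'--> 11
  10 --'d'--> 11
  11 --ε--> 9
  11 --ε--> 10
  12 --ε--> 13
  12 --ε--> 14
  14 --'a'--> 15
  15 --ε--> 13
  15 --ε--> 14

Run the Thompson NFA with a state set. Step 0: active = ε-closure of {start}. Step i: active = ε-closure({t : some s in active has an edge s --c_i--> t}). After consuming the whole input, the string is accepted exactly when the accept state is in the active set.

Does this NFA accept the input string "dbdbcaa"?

initial (ε-close {0}): {0,1,2,4,5,6,8,10}
'd' @ 1: {5,7,8,9,10,11,12,13,14}  ✓accept
'b' @ 2: {9,10,11,12,13,14}  ✓accept
'd' @ 3: {9,10,11,12,13,14}  ✓accept
'b' @ 4: {9,10,11,12,13,14}  ✓accept
'c' @ 5: {}  — state set empty
rest 'aa' ignored (set empty)
final: {}; accept 13 not in set

Answer: REJECT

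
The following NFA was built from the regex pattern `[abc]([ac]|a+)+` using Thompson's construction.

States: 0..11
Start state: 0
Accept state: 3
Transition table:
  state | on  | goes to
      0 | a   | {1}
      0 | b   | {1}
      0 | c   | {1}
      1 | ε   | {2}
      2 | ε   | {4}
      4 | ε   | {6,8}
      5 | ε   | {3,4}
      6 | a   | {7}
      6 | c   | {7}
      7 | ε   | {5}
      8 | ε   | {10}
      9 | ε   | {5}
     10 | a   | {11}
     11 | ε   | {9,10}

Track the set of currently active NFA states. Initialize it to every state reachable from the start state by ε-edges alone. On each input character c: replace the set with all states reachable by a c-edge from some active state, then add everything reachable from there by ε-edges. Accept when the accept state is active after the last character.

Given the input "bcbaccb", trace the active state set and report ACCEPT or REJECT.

S₀ = ε-closure({0}) = {0}
'b' @ 1: {1,2,4,6,8,10}
'c' @ 2: {3,4,5,6,7,8,10}  (accept∈set)
'b' @ 3: {}  — dead — no transitions
rest 'accb' ignored (set empty)
end set {} — state 3 not in

Answer: REJECT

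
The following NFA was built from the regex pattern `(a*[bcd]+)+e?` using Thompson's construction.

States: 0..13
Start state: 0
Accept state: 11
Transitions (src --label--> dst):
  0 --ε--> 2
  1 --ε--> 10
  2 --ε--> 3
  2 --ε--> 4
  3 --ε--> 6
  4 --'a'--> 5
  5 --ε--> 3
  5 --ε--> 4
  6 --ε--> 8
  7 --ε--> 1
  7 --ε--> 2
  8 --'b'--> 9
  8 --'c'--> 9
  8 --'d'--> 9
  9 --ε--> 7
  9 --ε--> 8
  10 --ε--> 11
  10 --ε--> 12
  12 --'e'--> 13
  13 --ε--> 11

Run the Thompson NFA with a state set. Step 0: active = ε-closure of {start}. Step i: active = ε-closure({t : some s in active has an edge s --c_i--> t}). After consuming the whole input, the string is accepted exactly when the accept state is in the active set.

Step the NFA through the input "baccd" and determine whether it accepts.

Answer: ACCEPT

Trace:
start: ε-closure({0}) = {0,2,3,4,6,8}
'b' @ 1: {1,2,3,4,6,7,8,9,10,11,12}  (accept∈set)
'a' @ 2: {3,4,5,6,8}
'c' @ 3: {1,2,3,4,6,7,8,9,10,11,12}  (accept∈set)
'c' @ 4: {1,2,3,4,6,7,8,9,10,11,12}  (accept∈set)
'd' @ 5: {1,2,3,4,6,7,8,9,10,11,12}  (accept∈set)
final: {1,2,3,4,6,7,8,9,10,11,12}; accept 11 in set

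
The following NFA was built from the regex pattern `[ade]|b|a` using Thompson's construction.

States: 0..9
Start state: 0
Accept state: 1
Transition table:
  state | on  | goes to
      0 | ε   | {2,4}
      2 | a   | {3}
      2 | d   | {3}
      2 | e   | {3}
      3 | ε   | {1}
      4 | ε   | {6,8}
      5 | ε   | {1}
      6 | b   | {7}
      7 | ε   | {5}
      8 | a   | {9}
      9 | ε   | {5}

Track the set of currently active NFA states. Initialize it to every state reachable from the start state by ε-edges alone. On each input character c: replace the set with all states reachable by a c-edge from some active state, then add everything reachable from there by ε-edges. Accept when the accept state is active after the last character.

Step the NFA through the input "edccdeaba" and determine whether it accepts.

S₀ = ε-closure({0}) = {0,2,4,6,8}
'e' @ 1: {1,3}  ✓accept
'd' @ 2: {}  — state set empty
rest 'ccdeaba' ignored (set empty)
final: {}; accept 1 not in set

Answer: REJECT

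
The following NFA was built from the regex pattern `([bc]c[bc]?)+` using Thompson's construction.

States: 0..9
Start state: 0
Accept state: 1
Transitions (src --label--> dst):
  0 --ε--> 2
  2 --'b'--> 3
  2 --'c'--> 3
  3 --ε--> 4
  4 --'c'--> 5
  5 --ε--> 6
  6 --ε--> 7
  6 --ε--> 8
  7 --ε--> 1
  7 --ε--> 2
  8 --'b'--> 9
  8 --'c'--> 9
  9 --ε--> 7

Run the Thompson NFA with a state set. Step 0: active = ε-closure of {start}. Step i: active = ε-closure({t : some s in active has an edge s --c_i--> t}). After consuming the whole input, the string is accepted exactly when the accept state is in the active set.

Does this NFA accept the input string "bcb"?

Answer: ACCEPT

Steps:
start: ε-closure({0}) = {0,2}
'b' @ 1: {3,4}
'c' @ 2: {1,2,5,6,7,8}  [accepting]
'b' @ 3: {1,2,3,4,7,9}  [accepting]
after full input: {1,2,3,4,7,9}  (accept=1 in)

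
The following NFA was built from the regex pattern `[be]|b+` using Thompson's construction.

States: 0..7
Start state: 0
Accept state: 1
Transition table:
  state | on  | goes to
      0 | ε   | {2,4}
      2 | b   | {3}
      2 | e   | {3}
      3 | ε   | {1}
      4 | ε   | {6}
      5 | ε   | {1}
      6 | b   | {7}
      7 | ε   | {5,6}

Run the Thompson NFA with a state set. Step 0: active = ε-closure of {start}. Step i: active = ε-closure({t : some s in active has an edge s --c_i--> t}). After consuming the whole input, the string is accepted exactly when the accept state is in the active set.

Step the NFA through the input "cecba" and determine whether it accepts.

Answer: REJECT

Derivation:
initial (ε-close {0}): {0,2,4,6}
'c' @ 1: {}  — no active states
rest 'ecba' ignored (set empty)
final: {}; accept 1 not in set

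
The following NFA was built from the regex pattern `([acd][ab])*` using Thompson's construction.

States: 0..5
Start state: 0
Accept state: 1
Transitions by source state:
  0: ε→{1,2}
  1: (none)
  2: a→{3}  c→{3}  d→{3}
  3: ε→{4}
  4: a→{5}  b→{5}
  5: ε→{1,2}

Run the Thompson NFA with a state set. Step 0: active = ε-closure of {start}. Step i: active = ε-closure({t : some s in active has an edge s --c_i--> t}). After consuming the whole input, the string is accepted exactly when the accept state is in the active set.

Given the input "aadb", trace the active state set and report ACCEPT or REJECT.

Answer: ACCEPT

Trace:
initial (ε-close {0}): {0,1,2}
'a' @ 1: {3,4}
'a' @ 2: {1,2,5}  ✓accept
'd' @ 3: {3,4}
'b' @ 4: {1,2,5}  ✓accept
final: {1,2,5}; accept 1 in set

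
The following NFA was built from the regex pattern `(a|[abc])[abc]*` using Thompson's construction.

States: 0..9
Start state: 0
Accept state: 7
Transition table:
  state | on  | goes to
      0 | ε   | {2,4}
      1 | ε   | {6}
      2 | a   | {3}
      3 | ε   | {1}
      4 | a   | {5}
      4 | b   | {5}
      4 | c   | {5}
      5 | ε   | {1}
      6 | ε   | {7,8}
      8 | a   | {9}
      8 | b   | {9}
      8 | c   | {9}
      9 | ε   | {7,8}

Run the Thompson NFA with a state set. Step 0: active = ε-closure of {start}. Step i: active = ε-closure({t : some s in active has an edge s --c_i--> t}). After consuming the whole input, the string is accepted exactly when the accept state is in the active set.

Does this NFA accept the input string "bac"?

start: ε-closure({0}) = {0,2,4}
'b' @ 1: {1,5,6,7,8}  ✓accept
'a' @ 2: {7,8,9}  ✓accept
'c' @ 3: {7,8,9}  ✓accept
after full input: {7,8,9}  (accept=7 in)

Answer: ACCEPT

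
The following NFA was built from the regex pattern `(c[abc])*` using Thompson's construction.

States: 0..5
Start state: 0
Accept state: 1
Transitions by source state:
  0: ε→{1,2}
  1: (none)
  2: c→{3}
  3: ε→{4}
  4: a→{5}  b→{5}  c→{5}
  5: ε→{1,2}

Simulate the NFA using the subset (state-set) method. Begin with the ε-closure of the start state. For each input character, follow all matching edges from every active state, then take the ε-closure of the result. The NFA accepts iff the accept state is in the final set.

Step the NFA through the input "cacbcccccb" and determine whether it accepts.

Answer: ACCEPT

Trace:
initial (ε-close {0}): {0,1,2}
'c' @ 1: {3,4}
'a' @ 2: {1,2,5}  (accept∈set)
'c' @ 3: {3,4}
'b' @ 4: {1,2,5}  (accept∈set)
'c' @ 5: {3,4}
'c' @ 6: {1,2,5}  (accept∈set)
'c' @ 7: {3,4}
'c' @ 8: {1,2,5}  (accept∈set)
'c' @ 9: {3,4}
'b' @ 10: {1,2,5}  (accept∈set)
end set {1,2,5} — state 1 in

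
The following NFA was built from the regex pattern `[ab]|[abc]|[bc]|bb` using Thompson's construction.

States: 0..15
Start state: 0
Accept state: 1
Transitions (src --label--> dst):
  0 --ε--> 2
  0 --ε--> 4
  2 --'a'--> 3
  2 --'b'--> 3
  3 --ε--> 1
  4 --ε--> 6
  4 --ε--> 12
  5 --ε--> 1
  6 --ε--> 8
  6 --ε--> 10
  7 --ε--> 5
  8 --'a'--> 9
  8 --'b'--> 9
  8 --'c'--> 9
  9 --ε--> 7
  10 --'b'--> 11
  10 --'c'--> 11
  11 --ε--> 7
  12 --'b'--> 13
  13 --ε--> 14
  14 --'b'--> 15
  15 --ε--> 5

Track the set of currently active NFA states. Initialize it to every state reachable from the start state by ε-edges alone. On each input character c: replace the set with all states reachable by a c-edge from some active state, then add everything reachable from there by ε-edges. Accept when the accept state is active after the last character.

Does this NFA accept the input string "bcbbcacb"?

initial (ε-close {0}): {0,2,4,6,8,10,12}
'b' @ 1: {1,3,5,7,9,11,13,14}  (accept∈set)
'c' @ 2: {}  — state set empty
rest 'bbcacb' ignored (set empty)
final: {}; accept 1 not in set

Answer: REJECT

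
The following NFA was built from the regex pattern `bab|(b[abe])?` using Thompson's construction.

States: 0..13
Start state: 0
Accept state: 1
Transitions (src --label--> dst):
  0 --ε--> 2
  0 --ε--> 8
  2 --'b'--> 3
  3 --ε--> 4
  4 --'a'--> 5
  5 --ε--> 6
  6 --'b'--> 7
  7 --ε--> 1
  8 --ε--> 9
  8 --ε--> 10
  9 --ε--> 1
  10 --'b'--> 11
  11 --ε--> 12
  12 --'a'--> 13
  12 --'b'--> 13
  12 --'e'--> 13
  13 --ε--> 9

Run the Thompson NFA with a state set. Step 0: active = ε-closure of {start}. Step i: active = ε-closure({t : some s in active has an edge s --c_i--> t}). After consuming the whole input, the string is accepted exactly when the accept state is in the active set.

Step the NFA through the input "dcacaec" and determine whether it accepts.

S₀ = ε-closure({0}) = {0,1,2,8,9,10}
'd' @ 1: {}  — no active states
rest 'cacaec' ignored (set empty)
after full input: {}  (accept=1 not in)

Answer: REJECT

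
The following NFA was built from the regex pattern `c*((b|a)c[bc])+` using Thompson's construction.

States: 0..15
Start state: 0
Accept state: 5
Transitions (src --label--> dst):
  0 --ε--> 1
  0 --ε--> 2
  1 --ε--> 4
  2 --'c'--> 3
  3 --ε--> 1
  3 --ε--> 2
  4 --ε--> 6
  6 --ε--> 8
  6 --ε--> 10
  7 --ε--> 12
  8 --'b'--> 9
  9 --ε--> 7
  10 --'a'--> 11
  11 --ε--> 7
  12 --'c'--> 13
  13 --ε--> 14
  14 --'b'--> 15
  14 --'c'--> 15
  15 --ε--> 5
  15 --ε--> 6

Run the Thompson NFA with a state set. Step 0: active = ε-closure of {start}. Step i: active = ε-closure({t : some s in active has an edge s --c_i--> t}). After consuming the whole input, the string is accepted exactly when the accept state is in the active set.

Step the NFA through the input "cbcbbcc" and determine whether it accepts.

initial (ε-close {0}): {0,1,2,4,6,8,10}
'c' @ 1: {1,2,3,4,6,8,10}
'b' @ 2: {7,9,12}
'c' @ 3: {13,14}
'b' @ 4: {5,6,8,10,15}  [accepting]
'b' @ 5: {7,9,12}
'c' @ 6: {13,14}
'c' @ 7: {5,6,8,10,15}  [accepting]
end set {5,6,8,10,15} — state 5 in

Answer: ACCEPT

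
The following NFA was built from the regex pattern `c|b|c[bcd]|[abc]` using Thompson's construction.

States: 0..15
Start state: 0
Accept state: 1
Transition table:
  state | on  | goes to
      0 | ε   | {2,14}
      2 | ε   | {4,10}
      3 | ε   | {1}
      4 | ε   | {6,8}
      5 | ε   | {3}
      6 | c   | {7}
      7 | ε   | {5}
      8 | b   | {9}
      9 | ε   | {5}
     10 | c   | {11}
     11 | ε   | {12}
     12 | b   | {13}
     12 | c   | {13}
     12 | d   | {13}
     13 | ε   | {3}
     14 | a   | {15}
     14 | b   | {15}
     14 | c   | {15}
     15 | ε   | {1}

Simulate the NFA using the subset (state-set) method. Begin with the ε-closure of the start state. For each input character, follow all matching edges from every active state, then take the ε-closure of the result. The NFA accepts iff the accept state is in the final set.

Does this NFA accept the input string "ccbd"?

Answer: REJECT

Trace:
initial (ε-close {0}): {0,2,4,6,8,10,14}
'c' @ 1: {1,3,5,7,11,12,15}  [accepting]
'c' @ 2: {1,3,13}  [accepting]
'b' @ 3: {}  — state set empty
rest 'd' ignored (set empty)
end set {} — state 1 not in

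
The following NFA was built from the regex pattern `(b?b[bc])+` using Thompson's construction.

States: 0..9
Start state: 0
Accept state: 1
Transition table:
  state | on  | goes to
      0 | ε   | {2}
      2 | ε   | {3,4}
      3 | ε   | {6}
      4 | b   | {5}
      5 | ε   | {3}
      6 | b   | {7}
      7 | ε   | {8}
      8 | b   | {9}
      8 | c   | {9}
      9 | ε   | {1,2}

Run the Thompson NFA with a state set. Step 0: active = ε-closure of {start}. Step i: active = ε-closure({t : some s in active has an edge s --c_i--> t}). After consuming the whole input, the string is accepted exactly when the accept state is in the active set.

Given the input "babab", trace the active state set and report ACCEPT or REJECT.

Answer: REJECT

Derivation:
initial (ε-close {0}): {0,2,3,4,6}
'b' @ 1: {3,5,6,7,8}
'a' @ 2: {}  — no active states
rest 'bab' ignored (set empty)
end set {} — state 1 not in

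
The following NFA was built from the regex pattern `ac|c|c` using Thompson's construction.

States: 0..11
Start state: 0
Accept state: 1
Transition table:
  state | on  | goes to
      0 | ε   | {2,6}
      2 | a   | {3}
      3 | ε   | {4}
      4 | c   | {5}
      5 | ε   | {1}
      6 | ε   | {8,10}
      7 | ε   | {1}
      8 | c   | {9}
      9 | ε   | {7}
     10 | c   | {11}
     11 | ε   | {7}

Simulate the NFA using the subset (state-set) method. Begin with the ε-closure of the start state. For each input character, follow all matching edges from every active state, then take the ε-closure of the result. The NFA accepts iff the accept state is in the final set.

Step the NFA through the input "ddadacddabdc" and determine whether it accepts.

Answer: REJECT

Trace:
start: ε-closure({0}) = {0,2,6,8,10}
'd' @ 1: {}  — no active states
rest 'dadacddabdc' ignored (set empty)
final: {}; accept 1 not in set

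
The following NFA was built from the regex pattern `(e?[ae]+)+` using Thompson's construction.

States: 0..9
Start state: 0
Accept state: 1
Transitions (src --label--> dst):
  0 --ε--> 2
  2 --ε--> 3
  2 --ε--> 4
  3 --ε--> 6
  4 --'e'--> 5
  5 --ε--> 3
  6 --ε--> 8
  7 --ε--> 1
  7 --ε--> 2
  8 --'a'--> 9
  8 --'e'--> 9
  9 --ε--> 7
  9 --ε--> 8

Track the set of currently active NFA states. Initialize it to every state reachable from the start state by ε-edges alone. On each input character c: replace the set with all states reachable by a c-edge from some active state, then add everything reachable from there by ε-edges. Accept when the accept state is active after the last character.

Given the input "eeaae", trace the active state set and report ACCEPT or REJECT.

start: ε-closure({0}) = {0,2,3,4,6,8}
'e' @ 1: {1,2,3,4,5,6,7,8,9}  (accept∈set)
'e' @ 2: {1,2,3,4,5,6,7,8,9}  (accept∈set)
'a' @ 3: {1,2,3,4,6,7,8,9}  (accept∈set)
'a' @ 4: {1,2,3,4,6,7,8,9}  (accept∈set)
'e' @ 5: {1,2,3,4,5,6,7,8,9}  (accept∈set)
end set {1,2,3,4,5,6,7,8,9} — state 1 in

Answer: ACCEPT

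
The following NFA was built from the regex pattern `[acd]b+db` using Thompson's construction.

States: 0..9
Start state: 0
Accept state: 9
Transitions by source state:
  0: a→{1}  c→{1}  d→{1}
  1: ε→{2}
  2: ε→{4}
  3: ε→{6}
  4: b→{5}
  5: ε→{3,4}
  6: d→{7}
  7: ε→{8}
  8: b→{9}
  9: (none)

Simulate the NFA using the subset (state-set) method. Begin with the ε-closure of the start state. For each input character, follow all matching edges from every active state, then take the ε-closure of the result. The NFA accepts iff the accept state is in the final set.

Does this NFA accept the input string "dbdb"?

Answer: ACCEPT

Trace:
initial (ε-close {0}): {0}
'd' @ 1: {1,2,4}
'b' @ 2: {3,4,5,6}
'd' @ 3: {7,8}
'b' @ 4: {9}  (accept∈set)
final: {9}; accept 9 in set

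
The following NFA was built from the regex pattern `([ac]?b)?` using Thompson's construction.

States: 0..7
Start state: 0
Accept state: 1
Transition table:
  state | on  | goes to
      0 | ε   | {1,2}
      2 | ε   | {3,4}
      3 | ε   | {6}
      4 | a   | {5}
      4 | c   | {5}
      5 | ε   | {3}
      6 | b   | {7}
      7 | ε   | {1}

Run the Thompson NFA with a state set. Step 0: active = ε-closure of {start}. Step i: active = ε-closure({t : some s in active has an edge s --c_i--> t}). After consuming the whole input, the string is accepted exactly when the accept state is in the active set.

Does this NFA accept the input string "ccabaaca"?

Answer: REJECT

Steps:
S₀ = ε-closure({0}) = {0,1,2,3,4,6}
'c' @ 1: {3,5,6}
'c' @ 2: {}  — state set empty
rest 'abaaca' ignored (set empty)
final: {}; accept 1 not in set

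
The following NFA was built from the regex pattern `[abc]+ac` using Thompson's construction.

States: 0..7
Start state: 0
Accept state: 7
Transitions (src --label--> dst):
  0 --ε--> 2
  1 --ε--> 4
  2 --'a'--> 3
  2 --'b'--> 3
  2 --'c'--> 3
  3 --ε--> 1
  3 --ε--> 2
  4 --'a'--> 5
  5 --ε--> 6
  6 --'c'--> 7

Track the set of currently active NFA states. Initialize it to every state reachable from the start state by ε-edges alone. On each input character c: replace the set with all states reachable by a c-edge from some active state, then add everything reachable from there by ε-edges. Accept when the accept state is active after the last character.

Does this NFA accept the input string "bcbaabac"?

Answer: ACCEPT

Derivation:
start: ε-closure({0}) = {0,2}
'b' @ 1: {1,2,3,4}
'c' @ 2: {1,2,3,4}
'b' @ 3: {1,2,3,4}
'a' @ 4: {1,2,3,4,5,6}
'a' @ 5: {1,2,3,4,5,6}
'b' @ 6: {1,2,3,4}
'a' @ 7: {1,2,3,4,5,6}
'c' @ 8: {1,2,3,4,7}  ✓accept
end set {1,2,3,4,7} — state 7 in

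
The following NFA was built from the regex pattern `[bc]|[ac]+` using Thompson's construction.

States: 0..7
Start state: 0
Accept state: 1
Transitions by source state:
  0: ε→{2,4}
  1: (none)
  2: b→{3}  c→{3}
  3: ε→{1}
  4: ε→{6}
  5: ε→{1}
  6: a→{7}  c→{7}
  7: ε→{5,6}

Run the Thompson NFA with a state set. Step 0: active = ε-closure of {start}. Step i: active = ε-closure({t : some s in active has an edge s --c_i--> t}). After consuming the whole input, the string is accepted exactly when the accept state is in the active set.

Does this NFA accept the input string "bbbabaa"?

start: ε-closure({0}) = {0,2,4,6}
'b' @ 1: {1,3}  [accepting]
'b' @ 2: {}  — no active states
rest 'babaa' ignored (set empty)
after full input: {}  (accept=1 not in)

Answer: REJECT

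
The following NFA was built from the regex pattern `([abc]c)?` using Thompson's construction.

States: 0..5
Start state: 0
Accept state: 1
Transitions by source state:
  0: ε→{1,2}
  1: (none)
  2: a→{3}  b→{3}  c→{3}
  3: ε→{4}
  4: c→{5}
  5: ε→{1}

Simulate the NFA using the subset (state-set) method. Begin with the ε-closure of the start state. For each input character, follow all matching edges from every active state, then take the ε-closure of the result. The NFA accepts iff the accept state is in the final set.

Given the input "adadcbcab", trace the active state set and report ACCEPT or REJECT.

Answer: REJECT

Trace:
initial (ε-close {0}): {0,1,2}
'a' @ 1: {3,4}
'd' @ 2: {}  — no active states
rest 'adcbcab' ignored (set empty)
after full input: {}  (accept=1 not in)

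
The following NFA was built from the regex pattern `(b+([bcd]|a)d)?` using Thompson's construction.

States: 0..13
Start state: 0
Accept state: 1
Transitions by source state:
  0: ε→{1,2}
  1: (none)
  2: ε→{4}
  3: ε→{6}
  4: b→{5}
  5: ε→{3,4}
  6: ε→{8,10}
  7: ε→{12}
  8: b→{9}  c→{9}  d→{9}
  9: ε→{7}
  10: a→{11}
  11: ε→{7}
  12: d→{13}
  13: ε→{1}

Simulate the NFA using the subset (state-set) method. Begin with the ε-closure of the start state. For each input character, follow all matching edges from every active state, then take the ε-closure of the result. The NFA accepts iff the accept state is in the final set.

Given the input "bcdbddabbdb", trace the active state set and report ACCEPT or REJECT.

Answer: REJECT

Trace:
initial (ε-close {0}): {0,1,2,4}
'b' @ 1: {3,4,5,6,8,10}
'c' @ 2: {7,9,12}
'd' @ 3: {1,13}  (accept∈set)
'b' @ 4: {}  — no active states
rest 'ddabbdb' ignored (set empty)
after full input: {}  (accept=1 not in)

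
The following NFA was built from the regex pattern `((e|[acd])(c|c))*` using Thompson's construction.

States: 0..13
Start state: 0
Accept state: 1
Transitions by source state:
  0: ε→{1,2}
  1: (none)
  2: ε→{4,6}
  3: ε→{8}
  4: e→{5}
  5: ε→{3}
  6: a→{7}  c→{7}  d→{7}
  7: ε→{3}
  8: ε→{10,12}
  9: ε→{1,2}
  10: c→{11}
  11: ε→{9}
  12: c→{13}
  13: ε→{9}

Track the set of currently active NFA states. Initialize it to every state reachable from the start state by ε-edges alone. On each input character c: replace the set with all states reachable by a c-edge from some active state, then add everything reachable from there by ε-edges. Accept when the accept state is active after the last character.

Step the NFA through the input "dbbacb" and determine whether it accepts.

initial (ε-close {0}): {0,1,2,4,6}
'd' @ 1: {3,7,8,10,12}
'b' @ 2: {}  — no active states
rest 'bacb' ignored (set empty)
after full input: {}  (accept=1 not in)

Answer: REJECT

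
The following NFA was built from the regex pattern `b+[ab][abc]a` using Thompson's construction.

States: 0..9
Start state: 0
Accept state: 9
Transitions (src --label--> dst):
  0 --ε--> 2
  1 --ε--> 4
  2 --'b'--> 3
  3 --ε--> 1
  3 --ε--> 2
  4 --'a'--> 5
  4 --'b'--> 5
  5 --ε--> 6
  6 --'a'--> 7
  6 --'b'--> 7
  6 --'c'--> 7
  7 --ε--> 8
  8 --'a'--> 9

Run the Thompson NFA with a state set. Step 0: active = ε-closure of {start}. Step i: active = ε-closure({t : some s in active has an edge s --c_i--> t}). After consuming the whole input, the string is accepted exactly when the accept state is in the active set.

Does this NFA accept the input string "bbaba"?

Answer: ACCEPT

Trace:
S₀ = ε-closure({0}) = {0,2}
'b' @ 1: {1,2,3,4}
'b' @ 2: {1,2,3,4,5,6}
'a' @ 3: {5,6,7,8}
'b' @ 4: {7,8}
'a' @ 5: {9}  (accept∈set)
final: {9}; accept 9 in set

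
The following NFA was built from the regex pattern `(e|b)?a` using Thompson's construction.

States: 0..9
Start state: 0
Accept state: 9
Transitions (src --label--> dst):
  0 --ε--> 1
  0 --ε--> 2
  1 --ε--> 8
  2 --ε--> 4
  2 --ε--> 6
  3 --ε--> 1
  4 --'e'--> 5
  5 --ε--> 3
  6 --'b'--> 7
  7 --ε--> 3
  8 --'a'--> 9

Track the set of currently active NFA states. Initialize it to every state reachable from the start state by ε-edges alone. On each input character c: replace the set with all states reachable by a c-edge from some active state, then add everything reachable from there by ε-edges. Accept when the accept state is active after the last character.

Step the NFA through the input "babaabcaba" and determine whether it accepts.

S₀ = ε-closure({0}) = {0,1,2,4,6,8}
'b' @ 1: {1,3,7,8}
'a' @ 2: {9}  ✓accept
'b' @ 3: {}  — dead — no transitions
rest 'aabcaba' ignored (set empty)
after full input: {}  (accept=9 not in)

Answer: REJECT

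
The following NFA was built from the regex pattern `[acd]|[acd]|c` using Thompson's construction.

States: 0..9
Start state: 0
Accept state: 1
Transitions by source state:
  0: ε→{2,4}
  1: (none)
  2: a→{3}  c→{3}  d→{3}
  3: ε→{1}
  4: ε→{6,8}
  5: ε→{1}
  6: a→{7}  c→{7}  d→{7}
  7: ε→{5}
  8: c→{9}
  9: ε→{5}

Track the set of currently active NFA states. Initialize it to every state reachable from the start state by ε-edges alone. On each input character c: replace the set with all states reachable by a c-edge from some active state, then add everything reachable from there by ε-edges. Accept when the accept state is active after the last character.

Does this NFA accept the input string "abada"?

Answer: REJECT

Trace:
S₀ = ε-closure({0}) = {0,2,4,6,8}
'a' @ 1: {1,3,5,7}  [accepting]
'b' @ 2: {}  — state set empty
rest 'ada' ignored (set empty)
after full input: {}  (accept=1 not in)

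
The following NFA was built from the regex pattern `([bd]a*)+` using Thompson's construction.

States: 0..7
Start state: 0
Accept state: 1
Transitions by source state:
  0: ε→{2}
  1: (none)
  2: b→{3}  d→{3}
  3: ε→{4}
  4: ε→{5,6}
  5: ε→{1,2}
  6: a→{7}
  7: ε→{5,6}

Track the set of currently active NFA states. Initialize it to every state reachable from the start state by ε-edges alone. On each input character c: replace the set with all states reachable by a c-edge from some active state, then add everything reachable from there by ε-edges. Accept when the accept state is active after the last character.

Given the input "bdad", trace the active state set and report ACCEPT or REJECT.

initial (ε-close {0}): {0,2}
'b' @ 1: {1,2,3,4,5,6}  (accept∈set)
'd' @ 2: {1,2,3,4,5,6}  (accept∈set)
'a' @ 3: {1,2,5,6,7}  (accept∈set)
'd' @ 4: {1,2,3,4,5,6}  (accept∈set)
final: {1,2,3,4,5,6}; accept 1 in set

Answer: ACCEPT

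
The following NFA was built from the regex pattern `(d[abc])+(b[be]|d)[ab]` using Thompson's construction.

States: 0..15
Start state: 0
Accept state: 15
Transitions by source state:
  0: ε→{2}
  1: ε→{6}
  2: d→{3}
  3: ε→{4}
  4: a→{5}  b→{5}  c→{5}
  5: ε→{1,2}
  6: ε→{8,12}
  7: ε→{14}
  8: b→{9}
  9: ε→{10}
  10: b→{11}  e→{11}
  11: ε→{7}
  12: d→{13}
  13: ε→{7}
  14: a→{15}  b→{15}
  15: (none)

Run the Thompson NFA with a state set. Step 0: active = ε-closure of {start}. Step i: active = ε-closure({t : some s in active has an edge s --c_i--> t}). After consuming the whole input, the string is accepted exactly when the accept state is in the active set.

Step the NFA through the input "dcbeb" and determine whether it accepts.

Answer: ACCEPT

Trace:
S₀ = ε-closure({0}) = {0,2}
'd' @ 1: {3,4}
'c' @ 2: {1,2,5,6,8,12}
'b' @ 3: {9,10}
'e' @ 4: {7,11,14}
'b' @ 5: {15}  (accept∈set)
final: {15}; accept 15 in set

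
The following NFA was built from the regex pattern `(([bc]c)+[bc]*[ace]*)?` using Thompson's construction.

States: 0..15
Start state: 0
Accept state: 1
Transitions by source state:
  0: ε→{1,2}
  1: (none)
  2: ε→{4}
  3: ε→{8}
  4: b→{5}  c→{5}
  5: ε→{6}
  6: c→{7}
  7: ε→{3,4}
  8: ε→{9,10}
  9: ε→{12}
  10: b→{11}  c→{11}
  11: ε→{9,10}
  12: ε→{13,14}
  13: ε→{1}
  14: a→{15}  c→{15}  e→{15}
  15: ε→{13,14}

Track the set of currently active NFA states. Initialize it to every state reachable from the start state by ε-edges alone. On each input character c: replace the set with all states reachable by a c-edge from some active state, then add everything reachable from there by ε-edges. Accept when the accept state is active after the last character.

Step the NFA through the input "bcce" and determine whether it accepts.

start: ε-closure({0}) = {0,1,2,4}
'b' @ 1: {5,6}
'c' @ 2: {1,3,4,7,8,9,10,12,13,14}  [accepting]
'c' @ 3: {1,5,6,9,10,11,12,13,14,15}  [accepting]
'e' @ 4: {1,13,14,15}  [accepting]
final: {1,13,14,15}; accept 1 in set

Answer: ACCEPT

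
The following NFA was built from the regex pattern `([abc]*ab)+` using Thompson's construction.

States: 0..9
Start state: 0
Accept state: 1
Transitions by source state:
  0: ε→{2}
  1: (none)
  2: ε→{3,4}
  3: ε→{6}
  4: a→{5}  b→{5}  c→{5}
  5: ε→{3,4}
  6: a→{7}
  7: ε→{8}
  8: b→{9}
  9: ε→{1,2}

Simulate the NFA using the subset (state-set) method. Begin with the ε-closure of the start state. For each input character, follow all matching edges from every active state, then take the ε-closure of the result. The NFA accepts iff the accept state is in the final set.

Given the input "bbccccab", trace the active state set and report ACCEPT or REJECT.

start: ε-closure({0}) = {0,2,3,4,6}
'b' @ 1: {3,4,5,6}
'b' @ 2: {3,4,5,6}
'c' @ 3: {3,4,5,6}
'c' @ 4: {3,4,5,6}
'c' @ 5: {3,4,5,6}
'c' @ 6: {3,4,5,6}
'a' @ 7: {3,4,5,6,7,8}
'b' @ 8: {1,2,3,4,5,6,9}  (accept∈set)
final: {1,2,3,4,5,6,9}; accept 1 in set

Answer: ACCEPT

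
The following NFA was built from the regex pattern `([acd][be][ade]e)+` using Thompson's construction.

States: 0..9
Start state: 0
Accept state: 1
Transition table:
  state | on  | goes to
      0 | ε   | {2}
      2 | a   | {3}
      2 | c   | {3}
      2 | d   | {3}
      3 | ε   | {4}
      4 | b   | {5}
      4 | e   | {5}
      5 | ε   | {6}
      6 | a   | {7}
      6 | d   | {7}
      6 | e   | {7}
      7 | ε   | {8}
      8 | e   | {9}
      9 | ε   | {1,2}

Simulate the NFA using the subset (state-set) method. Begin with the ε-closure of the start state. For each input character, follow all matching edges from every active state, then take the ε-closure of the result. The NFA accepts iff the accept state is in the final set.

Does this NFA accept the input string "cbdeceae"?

Answer: ACCEPT

Trace:
start: ε-closure({0}) = {0,2}
'c' @ 1: {3,4}
'b' @ 2: {5,6}
'd' @ 3: {7,8}
'e' @ 4: {1,2,9}  (accept∈set)
'c' @ 5: {3,4}
'e' @ 6: {5,6}
'a' @ 7: {7,8}
'e' @ 8: {1,2,9}  (accept∈set)
end set {1,2,9} — state 1 in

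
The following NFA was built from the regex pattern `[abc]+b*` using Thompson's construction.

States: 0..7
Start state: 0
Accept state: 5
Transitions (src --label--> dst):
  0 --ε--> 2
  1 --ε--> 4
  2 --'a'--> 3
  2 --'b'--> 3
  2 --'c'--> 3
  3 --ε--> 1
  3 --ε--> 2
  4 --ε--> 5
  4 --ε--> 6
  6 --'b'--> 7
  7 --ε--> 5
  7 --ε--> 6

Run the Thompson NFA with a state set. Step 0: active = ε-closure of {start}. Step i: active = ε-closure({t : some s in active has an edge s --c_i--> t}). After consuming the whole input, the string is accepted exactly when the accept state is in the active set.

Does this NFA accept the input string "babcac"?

Answer: ACCEPT

Steps:
S₀ = ε-closure({0}) = {0,2}
'b' @ 1: {1,2,3,4,5,6}  (accept∈set)
'a' @ 2: {1,2,3,4,5,6}  (accept∈set)
'b' @ 3: {1,2,3,4,5,6,7}  (accept∈set)
'c' @ 4: {1,2,3,4,5,6}  (accept∈set)
'a' @ 5: {1,2,3,4,5,6}  (accept∈set)
'c' @ 6: {1,2,3,4,5,6}  (accept∈set)
final: {1,2,3,4,5,6}; accept 5 in set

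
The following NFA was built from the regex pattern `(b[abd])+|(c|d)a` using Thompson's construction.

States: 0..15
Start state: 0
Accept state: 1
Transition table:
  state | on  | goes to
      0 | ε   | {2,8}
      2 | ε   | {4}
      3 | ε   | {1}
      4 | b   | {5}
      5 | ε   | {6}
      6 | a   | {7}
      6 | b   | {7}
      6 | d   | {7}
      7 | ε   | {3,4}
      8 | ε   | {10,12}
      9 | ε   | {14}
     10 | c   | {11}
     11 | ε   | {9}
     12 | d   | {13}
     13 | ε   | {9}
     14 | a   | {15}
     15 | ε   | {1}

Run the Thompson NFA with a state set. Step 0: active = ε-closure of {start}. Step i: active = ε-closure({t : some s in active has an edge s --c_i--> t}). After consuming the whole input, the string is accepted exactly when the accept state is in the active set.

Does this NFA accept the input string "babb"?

Answer: ACCEPT

Derivation:
initial (ε-close {0}): {0,2,4,8,10,12}
'b' @ 1: {5,6}
'a' @ 2: {1,3,4,7}  [accepting]
'b' @ 3: {5,6}
'b' @ 4: {1,3,4,7}  [accepting]
final: {1,3,4,7}; accept 1 in set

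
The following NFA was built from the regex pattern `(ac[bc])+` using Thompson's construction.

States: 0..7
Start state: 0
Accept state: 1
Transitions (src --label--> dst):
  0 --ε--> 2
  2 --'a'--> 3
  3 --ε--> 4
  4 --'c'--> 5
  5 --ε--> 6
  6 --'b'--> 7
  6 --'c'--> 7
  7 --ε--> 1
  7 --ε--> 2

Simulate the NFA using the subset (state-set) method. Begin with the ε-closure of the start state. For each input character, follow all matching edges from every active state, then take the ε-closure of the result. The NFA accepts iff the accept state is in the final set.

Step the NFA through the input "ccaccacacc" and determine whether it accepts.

start: ε-closure({0}) = {0,2}
'c' @ 1: {}  — dead — no transitions
rest 'caccacacc' ignored (set empty)
after full input: {}  (accept=1 not in)

Answer: REJECT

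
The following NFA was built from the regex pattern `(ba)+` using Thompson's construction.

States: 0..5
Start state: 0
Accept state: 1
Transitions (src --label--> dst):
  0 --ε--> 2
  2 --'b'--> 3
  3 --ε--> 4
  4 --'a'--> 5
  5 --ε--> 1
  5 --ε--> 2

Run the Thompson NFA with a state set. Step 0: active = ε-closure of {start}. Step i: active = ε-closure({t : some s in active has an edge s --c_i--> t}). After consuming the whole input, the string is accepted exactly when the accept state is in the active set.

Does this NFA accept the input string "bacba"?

initial (ε-close {0}): {0,2}
'b' @ 1: {3,4}
'a' @ 2: {1,2,5}  (accept∈set)
'c' @ 3: {}  — no active states
rest 'ba' ignored (set empty)
final: {}; accept 1 not in set

Answer: REJECT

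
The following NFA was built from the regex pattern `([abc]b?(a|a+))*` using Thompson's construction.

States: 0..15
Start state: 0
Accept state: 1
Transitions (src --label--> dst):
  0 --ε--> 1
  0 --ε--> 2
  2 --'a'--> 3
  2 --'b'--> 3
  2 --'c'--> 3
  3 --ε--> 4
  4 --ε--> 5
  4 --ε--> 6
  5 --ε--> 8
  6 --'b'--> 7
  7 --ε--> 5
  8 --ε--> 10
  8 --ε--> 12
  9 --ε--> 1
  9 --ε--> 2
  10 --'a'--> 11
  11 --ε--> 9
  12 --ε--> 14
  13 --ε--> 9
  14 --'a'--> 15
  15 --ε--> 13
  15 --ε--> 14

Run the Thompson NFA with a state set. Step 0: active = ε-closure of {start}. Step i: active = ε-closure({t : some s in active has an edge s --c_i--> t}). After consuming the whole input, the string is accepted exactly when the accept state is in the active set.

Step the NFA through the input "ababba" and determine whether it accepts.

S₀ = ε-closure({0}) = {0,1,2}
'a' @ 1: {3,4,5,6,8,10,12,14}
'b' @ 2: {5,7,8,10,12,14}
'a' @ 3: {1,2,9,11,13,14,15}  [accepting]
'b' @ 4: {3,4,5,6,8,10,12,14}
'b' @ 5: {5,7,8,10,12,14}
'a' @ 6: {1,2,9,11,13,14,15}  [accepting]
final: {1,2,9,11,13,14,15}; accept 1 in set

Answer: ACCEPT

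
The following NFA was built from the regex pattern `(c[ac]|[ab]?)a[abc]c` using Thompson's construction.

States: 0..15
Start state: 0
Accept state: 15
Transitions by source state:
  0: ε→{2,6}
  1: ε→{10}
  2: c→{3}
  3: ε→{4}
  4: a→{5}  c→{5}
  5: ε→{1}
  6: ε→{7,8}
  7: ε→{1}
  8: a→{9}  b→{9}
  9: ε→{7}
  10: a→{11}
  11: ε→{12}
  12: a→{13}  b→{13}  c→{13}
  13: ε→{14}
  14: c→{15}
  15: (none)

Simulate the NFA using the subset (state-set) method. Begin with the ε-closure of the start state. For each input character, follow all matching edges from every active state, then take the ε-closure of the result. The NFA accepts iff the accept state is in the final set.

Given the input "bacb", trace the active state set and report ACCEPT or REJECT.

S₀ = ε-closure({0}) = {0,1,2,6,7,8,10}
'b' @ 1: {1,7,9,10}
'a' @ 2: {11,12}
'c' @ 3: {13,14}
'b' @ 4: {}  — no active states
final: {}; accept 15 not in set

Answer: REJECT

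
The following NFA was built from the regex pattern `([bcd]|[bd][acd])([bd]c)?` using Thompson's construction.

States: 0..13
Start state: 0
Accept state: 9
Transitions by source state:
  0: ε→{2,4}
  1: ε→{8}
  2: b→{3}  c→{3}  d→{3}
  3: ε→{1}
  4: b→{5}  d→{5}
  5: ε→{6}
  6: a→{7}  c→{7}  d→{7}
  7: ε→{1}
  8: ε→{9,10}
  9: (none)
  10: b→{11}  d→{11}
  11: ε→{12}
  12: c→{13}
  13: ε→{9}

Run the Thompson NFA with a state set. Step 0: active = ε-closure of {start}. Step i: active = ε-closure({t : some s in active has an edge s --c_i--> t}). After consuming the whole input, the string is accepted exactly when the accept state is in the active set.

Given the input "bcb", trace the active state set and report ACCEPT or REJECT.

Answer: REJECT

Trace:
initial (ε-close {0}): {0,2,4}
'b' @ 1: {1,3,5,6,8,9,10}  (accept∈set)
'c' @ 2: {1,7,8,9,10}  (accept∈set)
'b' @ 3: {11,12}
final: {11,12}; accept 9 not in set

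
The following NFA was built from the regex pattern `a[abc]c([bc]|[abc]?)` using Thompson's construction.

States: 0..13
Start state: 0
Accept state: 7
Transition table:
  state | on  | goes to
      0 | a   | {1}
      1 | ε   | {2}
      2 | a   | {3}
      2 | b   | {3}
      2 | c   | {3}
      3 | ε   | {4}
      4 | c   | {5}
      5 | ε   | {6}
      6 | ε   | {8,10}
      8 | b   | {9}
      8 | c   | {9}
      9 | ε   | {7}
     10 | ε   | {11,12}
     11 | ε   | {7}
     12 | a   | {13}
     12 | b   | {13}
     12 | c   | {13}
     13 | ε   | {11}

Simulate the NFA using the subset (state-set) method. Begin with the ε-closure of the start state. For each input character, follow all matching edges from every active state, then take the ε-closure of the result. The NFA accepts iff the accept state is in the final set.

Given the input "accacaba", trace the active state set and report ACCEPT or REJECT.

start: ε-closure({0}) = {0}
'a' @ 1: {1,2}
'c' @ 2: {3,4}
'c' @ 3: {5,6,7,8,10,11,12}  [accepting]
'a' @ 4: {7,11,13}  [accepting]
'c' @ 5: {}  — no active states
rest 'aba' ignored (set empty)
final: {}; accept 7 not in set

Answer: REJECT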